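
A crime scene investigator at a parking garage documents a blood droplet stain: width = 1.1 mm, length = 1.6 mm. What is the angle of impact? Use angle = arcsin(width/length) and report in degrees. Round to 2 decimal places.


Blood spatter impact angle calculation:
width / length = 1.1 / 1.6 = 0.6875
angle = arcsin(0.6875)
angle = 43.43 degrees

43.43


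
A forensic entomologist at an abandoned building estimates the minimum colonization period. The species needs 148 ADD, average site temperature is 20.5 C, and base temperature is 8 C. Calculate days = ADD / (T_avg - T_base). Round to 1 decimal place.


Insect development time:
Effective temperature = avg_temp - T_base = 20.5 - 8 = 12.5 C
Days = ADD / effective_temp = 148 / 12.5 = 11.8 days

11.8


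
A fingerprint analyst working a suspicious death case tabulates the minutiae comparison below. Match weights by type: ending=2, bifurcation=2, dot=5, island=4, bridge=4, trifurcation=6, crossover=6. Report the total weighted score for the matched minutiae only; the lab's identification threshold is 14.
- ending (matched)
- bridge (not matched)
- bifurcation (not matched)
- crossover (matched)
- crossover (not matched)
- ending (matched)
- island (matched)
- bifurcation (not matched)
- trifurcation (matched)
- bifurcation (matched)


Weighted minutiae match score:
  ending: matched, +2 (running total 2)
  bridge: not matched, +0
  bifurcation: not matched, +0
  crossover: matched, +6 (running total 8)
  crossover: not matched, +0
  ending: matched, +2 (running total 10)
  island: matched, +4 (running total 14)
  bifurcation: not matched, +0
  trifurcation: matched, +6 (running total 20)
  bifurcation: matched, +2 (running total 22)
Total score = 22
Threshold = 14; verdict = identification

22


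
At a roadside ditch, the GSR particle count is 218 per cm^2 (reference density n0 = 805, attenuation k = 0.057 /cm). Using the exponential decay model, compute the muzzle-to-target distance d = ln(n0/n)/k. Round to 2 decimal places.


GSR distance calculation:
n0/n = 805 / 218 = 3.692661
ln(n0/n) = 1.306347
d = 1.306347 / 0.057 = 22.92 cm

22.92


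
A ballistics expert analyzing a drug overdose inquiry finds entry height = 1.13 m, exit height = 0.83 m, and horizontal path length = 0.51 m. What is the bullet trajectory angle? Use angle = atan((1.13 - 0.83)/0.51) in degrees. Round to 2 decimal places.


Bullet trajectory angle:
Height difference = 1.13 - 0.83 = 0.3 m
angle = atan(0.3 / 0.51)
angle = atan(0.588235)
angle = 30.47 degrees

30.47


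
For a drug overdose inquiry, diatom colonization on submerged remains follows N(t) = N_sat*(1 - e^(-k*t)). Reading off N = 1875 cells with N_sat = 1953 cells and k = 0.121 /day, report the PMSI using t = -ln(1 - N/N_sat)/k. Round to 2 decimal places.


PMSI from diatom colonization curve:
N / N_sat = 1875 / 1953 = 0.960061
1 - N/N_sat = 0.039939
ln(1 - N/N_sat) = -3.220402
t = -ln(1 - N/N_sat) / k = -(-3.220402) / 0.121 = 26.61 days

26.61


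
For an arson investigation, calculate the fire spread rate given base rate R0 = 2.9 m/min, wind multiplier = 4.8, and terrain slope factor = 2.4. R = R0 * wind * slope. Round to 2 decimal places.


Fire spread rate calculation:
R = R0 * wind_factor * slope_factor
= 2.9 * 4.8 * 2.4
= 13.92 * 2.4
= 33.41 m/min

33.41


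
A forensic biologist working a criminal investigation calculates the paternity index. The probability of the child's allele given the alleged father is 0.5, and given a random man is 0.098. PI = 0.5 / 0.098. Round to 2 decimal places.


Paternity Index calculation:
PI = P(allele|father) / P(allele|random)
PI = 0.5 / 0.098
PI = 5.10

5.10


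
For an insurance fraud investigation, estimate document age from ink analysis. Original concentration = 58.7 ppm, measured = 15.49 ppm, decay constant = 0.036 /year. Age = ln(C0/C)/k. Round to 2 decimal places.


Document age estimation:
C0/C = 58.7 / 15.49 = 3.789542
ln(C0/C) = 1.332245
t = 1.332245 / 0.036 = 37.01 years

37.01


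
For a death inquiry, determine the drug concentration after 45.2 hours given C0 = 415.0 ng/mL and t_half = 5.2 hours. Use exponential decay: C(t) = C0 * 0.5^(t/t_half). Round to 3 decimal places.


Drug concentration decay:
Number of half-lives = t / t_half = 45.2 / 5.2 = 8.692308
Decay factor = 0.5^8.692308 = 0.00241743
C(t) = 415.0 * 0.00241743 = 1.003 ng/mL

1.003


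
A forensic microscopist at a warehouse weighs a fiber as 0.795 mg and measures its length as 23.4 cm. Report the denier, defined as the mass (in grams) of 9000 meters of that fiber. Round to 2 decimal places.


Denier calculation:
Mass in grams = 0.795 mg / 1000 = 0.000795 g
Length in meters = 23.4 cm / 100 = 0.234 m
Linear density = mass / length = 0.000795 / 0.234 = 0.00339744 g/m
Denier = (g/m) * 9000 = 0.00339744 * 9000 = 30.58

30.58


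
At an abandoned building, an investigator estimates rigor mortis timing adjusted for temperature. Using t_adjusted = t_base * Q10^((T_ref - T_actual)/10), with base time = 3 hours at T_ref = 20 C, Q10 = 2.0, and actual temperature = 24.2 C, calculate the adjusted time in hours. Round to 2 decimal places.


Rigor mortis time adjustment:
Exponent = (T_ref - T_actual) / 10 = (20 - 24.2) / 10 = -0.42
Q10 factor = 2.0^-0.42 = 0.74742
t_adjusted = 3 * 0.74742 = 2.24 hours

2.24


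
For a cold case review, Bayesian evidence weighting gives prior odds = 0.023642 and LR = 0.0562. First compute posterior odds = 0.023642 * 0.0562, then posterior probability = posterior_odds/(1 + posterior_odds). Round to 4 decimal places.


Bayesian evidence evaluation:
Posterior odds = prior_odds * LR = 0.023642 * 0.0562 = 0.00132868
Posterior probability = posterior_odds / (1 + posterior_odds)
= 0.00132868 / (1 + 0.00132868)
= 0.00132868 / 1.00132868
= 0.0013

0.0013


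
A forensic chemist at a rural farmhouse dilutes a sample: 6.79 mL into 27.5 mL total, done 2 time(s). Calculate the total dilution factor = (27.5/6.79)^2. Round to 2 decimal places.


Dilution factor calculation:
Single dilution = V_total / V_sample = 27.5 / 6.79 ≈ 4.050074
Number of dilutions = 2
Total DF = (27.5 / 6.79)^2 (full precision, rounded at the end) = 16.40

16.40


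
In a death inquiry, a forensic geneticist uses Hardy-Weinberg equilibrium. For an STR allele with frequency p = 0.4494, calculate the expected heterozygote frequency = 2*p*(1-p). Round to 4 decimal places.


Hardy-Weinberg heterozygote frequency:
q = 1 - p = 1 - 0.4494 = 0.5506
2pq = 2 * 0.4494 * 0.5506 = 0.4949

0.4949


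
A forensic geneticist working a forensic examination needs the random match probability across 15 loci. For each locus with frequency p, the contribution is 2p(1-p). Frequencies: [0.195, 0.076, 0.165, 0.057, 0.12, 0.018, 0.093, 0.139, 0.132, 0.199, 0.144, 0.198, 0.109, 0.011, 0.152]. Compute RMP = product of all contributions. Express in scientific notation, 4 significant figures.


Computing RMP for 15 loci:
Locus 1: 2 * 0.195 * 0.805 = 0.31395
Locus 2: 2 * 0.076 * 0.924 = 0.140448
Locus 3: 2 * 0.165 * 0.835 = 0.27555
Locus 4: 2 * 0.057 * 0.943 = 0.107502
Locus 5: 2 * 0.12 * 0.88 = 0.2112
Locus 6: 2 * 0.018 * 0.982 = 0.035352
Locus 7: 2 * 0.093 * 0.907 = 0.168702
Locus 8: 2 * 0.139 * 0.861 = 0.239358
Locus 9: 2 * 0.132 * 0.868 = 0.229152
Locus 10: 2 * 0.199 * 0.801 = 0.318798
Locus 11: 2 * 0.144 * 0.856 = 0.246528
Locus 12: 2 * 0.198 * 0.802 = 0.317592
Locus 13: 2 * 0.109 * 0.891 = 0.194238
Locus 14: 2 * 0.011 * 0.989 = 0.021758
Locus 15: 2 * 0.152 * 0.848 = 0.257792
RMP = 2.454e-12

2.454e-12


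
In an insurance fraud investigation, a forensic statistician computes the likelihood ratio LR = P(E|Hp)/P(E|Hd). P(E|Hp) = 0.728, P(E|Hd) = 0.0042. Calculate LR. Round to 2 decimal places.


Likelihood ratio calculation:
LR = P(E|Hp) / P(E|Hd)
LR = 0.728 / 0.0042
LR = 173.33

173.33


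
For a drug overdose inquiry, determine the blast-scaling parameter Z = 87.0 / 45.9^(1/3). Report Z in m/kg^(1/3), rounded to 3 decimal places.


Scaled distance calculation:
W^(1/3) = 45.9^(1/3) = 3.58045
Z = R / W^(1/3) = 87.0 / 3.58045
Z = 24.299 m/kg^(1/3)

24.299


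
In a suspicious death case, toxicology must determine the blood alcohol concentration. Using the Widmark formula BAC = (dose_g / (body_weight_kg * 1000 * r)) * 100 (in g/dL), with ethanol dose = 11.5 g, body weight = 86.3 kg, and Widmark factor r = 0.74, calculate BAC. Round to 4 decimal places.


Applying the Widmark formula:
BAC = (dose_g / (body_wt * 1000 * r)) * 100
Denominator = 86.3 * 1000 * 0.74 = 63862
BAC = (11.5 / 63862) * 100
BAC = 0.0180 g/dL

0.0180


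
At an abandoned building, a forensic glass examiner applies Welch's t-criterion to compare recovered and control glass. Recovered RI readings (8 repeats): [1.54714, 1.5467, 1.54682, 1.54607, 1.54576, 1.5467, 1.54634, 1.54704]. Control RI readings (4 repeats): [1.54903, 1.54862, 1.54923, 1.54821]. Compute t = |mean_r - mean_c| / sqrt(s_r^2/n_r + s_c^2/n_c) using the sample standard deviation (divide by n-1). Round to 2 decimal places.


Welch's t-criterion for glass RI comparison:
Recovered mean = sum / n_r = 12.37257 / 8 = 1.5465712
Control mean = sum / n_c = 6.19509 / 4 = 1.5487725
Recovered sample variance s_r^2 = 2.28727e-07
Control sample variance s_c^2 = 2.05092e-07
Welch SE (unpooled) = sqrt(s_r^2/n_r + s_c^2/n_c) = sqrt(2.85908e-08 + 5.12729e-08) = sqrt(7.98637e-08) = 0.000282602
|mean_r - mean_c| = 0.00220125
t = 0.00220125 / 0.000282602 = 7.79

7.79


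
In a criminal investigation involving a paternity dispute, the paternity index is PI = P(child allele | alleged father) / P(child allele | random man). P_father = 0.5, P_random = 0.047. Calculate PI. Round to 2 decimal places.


Paternity Index calculation:
PI = P(allele|father) / P(allele|random)
PI = 0.5 / 0.047
PI = 10.64

10.64


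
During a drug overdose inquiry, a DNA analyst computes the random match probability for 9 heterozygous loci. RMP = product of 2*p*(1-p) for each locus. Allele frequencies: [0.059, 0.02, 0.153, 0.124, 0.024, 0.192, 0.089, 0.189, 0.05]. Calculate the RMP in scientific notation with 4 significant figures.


Computing RMP for 9 loci:
Locus 1: 2 * 0.059 * 0.941 = 0.111038
Locus 2: 2 * 0.02 * 0.98 = 0.0392
Locus 3: 2 * 0.153 * 0.847 = 0.259182
Locus 4: 2 * 0.124 * 0.876 = 0.217248
Locus 5: 2 * 0.024 * 0.976 = 0.046848
Locus 6: 2 * 0.192 * 0.808 = 0.310272
Locus 7: 2 * 0.089 * 0.911 = 0.162158
Locus 8: 2 * 0.189 * 0.811 = 0.306558
Locus 9: 2 * 0.05 * 0.95 = 0.095
RMP = 1.682e-08

1.682e-08


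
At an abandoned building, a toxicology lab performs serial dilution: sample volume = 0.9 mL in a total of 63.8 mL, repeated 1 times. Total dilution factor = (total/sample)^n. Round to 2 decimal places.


Dilution factor calculation:
Single dilution = V_total / V_sample = 63.8 / 0.9 ≈ 70.888889
Number of dilutions = 1
Total DF = (63.8 / 0.9)^1 (full precision, rounded at the end) = 70.89

70.89


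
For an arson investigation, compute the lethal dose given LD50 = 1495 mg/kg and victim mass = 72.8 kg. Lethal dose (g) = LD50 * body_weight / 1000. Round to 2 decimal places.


Lethal dose calculation:
Lethal dose = LD50 * body_weight / 1000
= 1495 * 72.8 / 1000
= 108836 / 1000
= 108.84 g

108.84


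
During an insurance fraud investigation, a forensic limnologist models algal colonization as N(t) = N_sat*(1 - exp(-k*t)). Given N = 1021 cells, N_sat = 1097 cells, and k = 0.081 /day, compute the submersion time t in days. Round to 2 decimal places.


PMSI from diatom colonization curve:
N / N_sat = 1021 / 1097 = 0.93072
1 - N/N_sat = 0.06928
ln(1 - N/N_sat) = -2.669599
t = -ln(1 - N/N_sat) / k = -(-2.669599) / 0.081 = 32.96 days

32.96


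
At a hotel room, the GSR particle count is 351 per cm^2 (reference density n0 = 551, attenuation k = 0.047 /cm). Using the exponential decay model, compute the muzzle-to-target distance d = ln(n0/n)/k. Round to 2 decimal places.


GSR distance calculation:
n0/n = 551 / 351 = 1.569801
ln(n0/n) = 0.450949
d = 0.450949 / 0.047 = 9.59 cm

9.59


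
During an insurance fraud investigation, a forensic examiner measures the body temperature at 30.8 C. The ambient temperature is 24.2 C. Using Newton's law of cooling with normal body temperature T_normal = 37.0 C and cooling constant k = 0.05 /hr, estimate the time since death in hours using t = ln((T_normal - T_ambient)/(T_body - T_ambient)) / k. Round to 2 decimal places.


Using Newton's law of cooling:
t = ln((T_normal - T_ambient) / (T_body - T_ambient)) / k
T_normal - T_ambient = 12.8
T_body - T_ambient = 6.6
Ratio = 1.939394
ln(ratio) = 0.662376
t = 0.662376 / 0.05 = 13.25 hours

13.25


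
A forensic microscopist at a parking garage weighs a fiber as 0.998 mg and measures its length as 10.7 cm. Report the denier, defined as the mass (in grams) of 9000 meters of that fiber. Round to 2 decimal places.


Denier calculation:
Mass in grams = 0.998 mg / 1000 = 0.000998 g
Length in meters = 10.7 cm / 100 = 0.107 m
Linear density = mass / length = 0.000998 / 0.107 = 0.0093271 g/m
Denier = (g/m) * 9000 = 0.0093271 * 9000 = 83.94

83.94


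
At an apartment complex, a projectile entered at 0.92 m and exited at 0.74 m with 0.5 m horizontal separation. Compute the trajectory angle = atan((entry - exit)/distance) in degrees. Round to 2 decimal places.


Bullet trajectory angle:
Height difference = 0.92 - 0.74 = 0.18 m
angle = atan(0.18 / 0.5)
angle = atan(0.36)
angle = 19.80 degrees

19.80


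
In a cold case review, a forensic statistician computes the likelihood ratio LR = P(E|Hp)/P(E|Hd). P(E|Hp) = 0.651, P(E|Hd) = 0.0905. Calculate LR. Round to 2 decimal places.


Likelihood ratio calculation:
LR = P(E|Hp) / P(E|Hd)
LR = 0.651 / 0.0905
LR = 7.19

7.19


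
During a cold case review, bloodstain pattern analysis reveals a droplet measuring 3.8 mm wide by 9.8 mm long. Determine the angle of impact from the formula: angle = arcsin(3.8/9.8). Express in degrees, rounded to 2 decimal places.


Blood spatter impact angle calculation:
width / length = 3.8 / 9.8 = 0.387755
angle = arcsin(0.387755)
angle = 22.81 degrees

22.81


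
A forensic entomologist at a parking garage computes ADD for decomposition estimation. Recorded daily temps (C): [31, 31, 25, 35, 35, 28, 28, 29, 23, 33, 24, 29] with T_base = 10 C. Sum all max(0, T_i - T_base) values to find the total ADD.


Computing ADD day by day:
Day 1: max(0, 31 - 10) = 21
Day 2: max(0, 31 - 10) = 21
Day 3: max(0, 25 - 10) = 15
Day 4: max(0, 35 - 10) = 25
Day 5: max(0, 35 - 10) = 25
Day 6: max(0, 28 - 10) = 18
Day 7: max(0, 28 - 10) = 18
Day 8: max(0, 29 - 10) = 19
Day 9: max(0, 23 - 10) = 13
Day 10: max(0, 33 - 10) = 23
Day 11: max(0, 24 - 10) = 14
Day 12: max(0, 29 - 10) = 19
Total ADD = 231

231


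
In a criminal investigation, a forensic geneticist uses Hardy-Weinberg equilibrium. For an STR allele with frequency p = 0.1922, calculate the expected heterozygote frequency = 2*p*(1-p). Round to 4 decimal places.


Hardy-Weinberg heterozygote frequency:
q = 1 - p = 1 - 0.1922 = 0.8078
2pq = 2 * 0.1922 * 0.8078 = 0.3105

0.3105


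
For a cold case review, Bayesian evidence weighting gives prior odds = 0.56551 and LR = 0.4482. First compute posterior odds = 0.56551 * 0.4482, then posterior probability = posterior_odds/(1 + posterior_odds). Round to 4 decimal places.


Bayesian evidence evaluation:
Posterior odds = prior_odds * LR = 0.56551 * 0.4482 = 0.2534616
Posterior probability = posterior_odds / (1 + posterior_odds)
= 0.2534616 / (1 + 0.2534616)
= 0.2534616 / 1.2534616
= 0.2022

0.2022


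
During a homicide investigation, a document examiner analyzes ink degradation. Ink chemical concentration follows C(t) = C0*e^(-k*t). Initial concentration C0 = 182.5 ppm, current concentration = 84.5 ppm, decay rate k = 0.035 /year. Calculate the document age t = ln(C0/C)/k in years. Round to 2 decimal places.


Document age estimation:
C0/C = 182.5 / 84.5 = 2.159763
ln(C0/C) = 0.769998
t = 0.769998 / 0.035 = 22.00 years

22.00


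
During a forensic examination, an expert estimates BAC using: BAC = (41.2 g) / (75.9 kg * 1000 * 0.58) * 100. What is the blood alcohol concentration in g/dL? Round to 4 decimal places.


Applying the Widmark formula:
BAC = (dose_g / (body_wt * 1000 * r)) * 100
Denominator = 75.9 * 1000 * 0.58 = 44022
BAC = (41.2 / 44022) * 100
BAC = 0.0936 g/dL

0.0936


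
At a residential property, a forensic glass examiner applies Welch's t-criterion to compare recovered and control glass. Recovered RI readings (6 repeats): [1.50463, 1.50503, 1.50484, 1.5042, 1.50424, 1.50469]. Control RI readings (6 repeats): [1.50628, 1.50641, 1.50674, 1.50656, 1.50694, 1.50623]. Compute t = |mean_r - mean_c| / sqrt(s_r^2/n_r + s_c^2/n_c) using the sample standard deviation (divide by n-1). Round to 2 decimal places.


Welch's t-criterion for glass RI comparison:
Recovered mean = sum / n_r = 9.02763 / 6 = 1.504605
Control mean = sum / n_c = 9.03916 / 6 = 1.5065267
Recovered sample variance s_r^2 = 1.0819e-07
Control sample variance s_c^2 = 7.59867e-08
Welch SE (unpooled) = sqrt(s_r^2/n_r + s_c^2/n_c) = sqrt(1.80317e-08 + 1.26644e-08) = sqrt(3.06961e-08) = 0.000175203
|mean_r - mean_c| = 0.00192167
t = 0.00192167 / 0.000175203 = 10.97

10.97


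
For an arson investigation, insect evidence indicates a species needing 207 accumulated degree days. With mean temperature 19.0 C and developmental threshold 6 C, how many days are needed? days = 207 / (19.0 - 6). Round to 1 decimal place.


Insect development time:
Effective temperature = avg_temp - T_base = 19.0 - 6 = 13.0 C
Days = ADD / effective_temp = 207 / 13.0 = 15.9 days

15.9


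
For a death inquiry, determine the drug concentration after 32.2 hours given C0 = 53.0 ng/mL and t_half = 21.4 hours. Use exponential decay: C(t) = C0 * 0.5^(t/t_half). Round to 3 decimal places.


Drug concentration decay:
Number of half-lives = t / t_half = 32.2 / 21.4 = 1.504673
Decay factor = 0.5^1.504673 = 0.35241006
C(t) = 53.0 * 0.35241006 = 18.678 ng/mL

18.678


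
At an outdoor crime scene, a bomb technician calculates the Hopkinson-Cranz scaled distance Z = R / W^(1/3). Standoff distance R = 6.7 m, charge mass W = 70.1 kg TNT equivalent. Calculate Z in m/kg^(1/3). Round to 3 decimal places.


Scaled distance calculation:
W^(1/3) = 70.1^(1/3) = 4.123247
Z = R / W^(1/3) = 6.7 / 4.123247
Z = 1.625 m/kg^(1/3)

1.625


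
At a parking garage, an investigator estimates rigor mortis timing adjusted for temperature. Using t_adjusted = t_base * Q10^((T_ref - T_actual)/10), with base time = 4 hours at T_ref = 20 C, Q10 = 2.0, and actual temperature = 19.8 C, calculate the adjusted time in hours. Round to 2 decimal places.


Rigor mortis time adjustment:
Exponent = (T_ref - T_actual) / 10 = (20 - 19.8) / 10 = 0.02
Q10 factor = 2.0^0.02 = 1.01396
t_adjusted = 4 * 1.01396 = 4.06 hours

4.06


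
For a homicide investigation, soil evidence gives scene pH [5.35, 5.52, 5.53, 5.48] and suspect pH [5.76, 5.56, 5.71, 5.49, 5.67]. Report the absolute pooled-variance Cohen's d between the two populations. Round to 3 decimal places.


Pooled-variance Cohen's d for soil pH comparison:
Scene mean = 21.88 / 4 = 5.47
Suspect mean = 28.19 / 5 = 5.638
Scene sample variance s_s^2 = 0.006867
Suspect sample variance s_c^2 = 0.01227
Pooled variance = ((n_s-1)*s_s^2 + (n_c-1)*s_c^2) / (n_s + n_c - 2) = 0.009954
Pooled SD = sqrt(0.009954) = 0.09977
Mean difference = -0.168
|d| = |-0.168| / 0.09977 = 1.684

1.684


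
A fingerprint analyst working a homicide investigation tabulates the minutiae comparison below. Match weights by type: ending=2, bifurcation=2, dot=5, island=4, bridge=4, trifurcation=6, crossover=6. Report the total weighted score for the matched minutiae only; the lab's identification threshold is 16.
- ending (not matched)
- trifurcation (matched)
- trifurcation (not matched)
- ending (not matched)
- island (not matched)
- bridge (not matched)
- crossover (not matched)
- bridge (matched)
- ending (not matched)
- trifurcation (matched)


Weighted minutiae match score:
  ending: not matched, +0
  trifurcation: matched, +6 (running total 6)
  trifurcation: not matched, +0
  ending: not matched, +0
  island: not matched, +0
  bridge: not matched, +0
  crossover: not matched, +0
  bridge: matched, +4 (running total 10)
  ending: not matched, +0
  trifurcation: matched, +6 (running total 16)
Total score = 16
Threshold = 16; verdict = identification

16


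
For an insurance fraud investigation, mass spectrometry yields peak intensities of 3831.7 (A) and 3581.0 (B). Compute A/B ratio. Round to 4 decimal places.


Spectral peak ratio:
Peak A = 3831.7 counts
Peak B = 3581.0 counts
Ratio = 3831.7 / 3581.0 = 1.0700

1.0700


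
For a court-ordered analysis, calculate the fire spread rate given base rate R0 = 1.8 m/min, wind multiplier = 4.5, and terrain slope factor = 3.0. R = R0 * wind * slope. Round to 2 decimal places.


Fire spread rate calculation:
R = R0 * wind_factor * slope_factor
= 1.8 * 4.5 * 3.0
= 8.1 * 3.0
= 24.30 m/min

24.30


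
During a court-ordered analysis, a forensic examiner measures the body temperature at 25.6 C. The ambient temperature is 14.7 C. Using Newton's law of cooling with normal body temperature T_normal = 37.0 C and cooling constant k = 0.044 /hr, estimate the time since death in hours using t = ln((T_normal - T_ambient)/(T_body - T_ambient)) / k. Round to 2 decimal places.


Using Newton's law of cooling:
t = ln((T_normal - T_ambient) / (T_body - T_ambient)) / k
T_normal - T_ambient = 22.3
T_body - T_ambient = 10.9
Ratio = 2.045872
ln(ratio) = 0.715824
t = 0.715824 / 0.044 = 16.27 hours

16.27


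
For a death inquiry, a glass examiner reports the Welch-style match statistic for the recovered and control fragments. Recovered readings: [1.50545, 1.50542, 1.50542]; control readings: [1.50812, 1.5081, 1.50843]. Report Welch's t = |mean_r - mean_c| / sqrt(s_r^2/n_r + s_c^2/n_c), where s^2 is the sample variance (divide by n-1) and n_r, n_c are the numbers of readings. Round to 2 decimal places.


Welch's t-criterion for glass RI comparison:
Recovered mean = sum / n_r = 4.51629 / 3 = 1.50543
Control mean = sum / n_c = 4.52465 / 3 = 1.5082167
Recovered sample variance s_r^2 = 3e-10
Control sample variance s_c^2 = 3.42333e-08
Welch SE (unpooled) = sqrt(s_r^2/n_r + s_c^2/n_c) = sqrt(1e-10 + 1.14111e-08) = sqrt(1.15111e-08) = 0.00010729
|mean_r - mean_c| = 0.00278667
t = 0.00278667 / 0.00010729 = 25.97

25.97


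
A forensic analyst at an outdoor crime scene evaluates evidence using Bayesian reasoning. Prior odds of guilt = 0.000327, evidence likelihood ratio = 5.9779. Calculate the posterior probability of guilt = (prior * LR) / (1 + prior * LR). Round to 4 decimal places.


Bayesian evidence evaluation:
Posterior odds = prior_odds * LR = 0.000327 * 5.9779 = 0.001954773
Posterior probability = posterior_odds / (1 + posterior_odds)
= 0.001954773 / (1 + 0.001954773)
= 0.001954773 / 1.001954773
= 0.0020

0.0020


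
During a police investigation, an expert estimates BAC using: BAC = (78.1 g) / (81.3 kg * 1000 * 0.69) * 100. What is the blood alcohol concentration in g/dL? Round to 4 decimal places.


Applying the Widmark formula:
BAC = (dose_g / (body_wt * 1000 * r)) * 100
Denominator = 81.3 * 1000 * 0.69 = 56097
BAC = (78.1 / 56097) * 100
BAC = 0.1392 g/dL

0.1392


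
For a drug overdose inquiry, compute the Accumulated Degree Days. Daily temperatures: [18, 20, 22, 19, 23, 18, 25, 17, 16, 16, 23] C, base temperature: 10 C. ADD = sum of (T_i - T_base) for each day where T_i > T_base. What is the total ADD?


Computing ADD day by day:
Day 1: max(0, 18 - 10) = 8
Day 2: max(0, 20 - 10) = 10
Day 3: max(0, 22 - 10) = 12
Day 4: max(0, 19 - 10) = 9
Day 5: max(0, 23 - 10) = 13
Day 6: max(0, 18 - 10) = 8
Day 7: max(0, 25 - 10) = 15
Day 8: max(0, 17 - 10) = 7
Day 9: max(0, 16 - 10) = 6
Day 10: max(0, 16 - 10) = 6
Day 11: max(0, 23 - 10) = 13
Total ADD = 107

107


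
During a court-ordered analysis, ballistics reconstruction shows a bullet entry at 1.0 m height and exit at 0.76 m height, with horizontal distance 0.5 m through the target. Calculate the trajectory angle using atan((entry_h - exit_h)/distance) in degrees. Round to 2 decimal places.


Bullet trajectory angle:
Height difference = 1.0 - 0.76 = 0.24 m
angle = atan(0.24 / 0.5)
angle = atan(0.48)
angle = 25.64 degrees

25.64


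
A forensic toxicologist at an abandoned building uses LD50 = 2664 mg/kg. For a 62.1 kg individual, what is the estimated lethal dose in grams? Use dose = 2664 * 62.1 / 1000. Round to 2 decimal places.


Lethal dose calculation:
Lethal dose = LD50 * body_weight / 1000
= 2664 * 62.1 / 1000
= 165434.4 / 1000
= 165.43 g

165.43


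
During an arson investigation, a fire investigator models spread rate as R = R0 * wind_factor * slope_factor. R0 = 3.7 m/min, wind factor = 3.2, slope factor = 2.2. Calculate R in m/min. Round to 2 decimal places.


Fire spread rate calculation:
R = R0 * wind_factor * slope_factor
= 3.7 * 3.2 * 2.2
= 11.84 * 2.2
= 26.05 m/min

26.05


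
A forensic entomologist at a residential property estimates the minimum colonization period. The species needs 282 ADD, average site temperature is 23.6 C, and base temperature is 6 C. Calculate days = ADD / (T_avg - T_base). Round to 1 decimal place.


Insect development time:
Effective temperature = avg_temp - T_base = 23.6 - 6 = 17.6 C
Days = ADD / effective_temp = 282 / 17.6 = 16.0 days

16.0


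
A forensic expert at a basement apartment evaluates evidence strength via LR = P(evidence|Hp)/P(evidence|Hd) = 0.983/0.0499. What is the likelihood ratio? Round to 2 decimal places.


Likelihood ratio calculation:
LR = P(E|Hp) / P(E|Hd)
LR = 0.983 / 0.0499
LR = 19.70

19.70


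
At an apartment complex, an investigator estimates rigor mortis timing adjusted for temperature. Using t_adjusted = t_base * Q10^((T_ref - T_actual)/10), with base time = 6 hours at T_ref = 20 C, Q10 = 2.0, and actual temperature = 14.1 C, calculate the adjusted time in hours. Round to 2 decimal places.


Rigor mortis time adjustment:
Exponent = (T_ref - T_actual) / 10 = (20 - 14.1) / 10 = 0.59
Q10 factor = 2.0^0.59 = 1.50525
t_adjusted = 6 * 1.50525 = 9.03 hours

9.03


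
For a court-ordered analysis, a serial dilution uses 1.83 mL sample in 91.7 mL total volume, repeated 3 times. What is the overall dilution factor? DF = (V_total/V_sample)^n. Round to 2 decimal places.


Dilution factor calculation:
Single dilution = V_total / V_sample = 91.7 / 1.83 ≈ 50.10929
Number of dilutions = 3
Total DF = (91.7 / 1.83)^3 (full precision, rounded at the end) = 125821.47

125821.47


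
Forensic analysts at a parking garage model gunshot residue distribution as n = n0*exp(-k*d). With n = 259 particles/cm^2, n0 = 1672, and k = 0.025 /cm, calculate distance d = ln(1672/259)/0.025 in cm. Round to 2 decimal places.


GSR distance calculation:
n0/n = 1672 / 259 = 6.455598
ln(n0/n) = 1.864948
d = 1.864948 / 0.025 = 74.60 cm

74.60


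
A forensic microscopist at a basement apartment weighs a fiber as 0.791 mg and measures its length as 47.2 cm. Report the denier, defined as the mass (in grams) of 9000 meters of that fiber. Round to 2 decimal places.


Denier calculation:
Mass in grams = 0.791 mg / 1000 = 0.000791 g
Length in meters = 47.2 cm / 100 = 0.472 m
Linear density = mass / length = 0.000791 / 0.472 = 0.00167585 g/m
Denier = (g/m) * 9000 = 0.00167585 * 9000 = 15.08

15.08


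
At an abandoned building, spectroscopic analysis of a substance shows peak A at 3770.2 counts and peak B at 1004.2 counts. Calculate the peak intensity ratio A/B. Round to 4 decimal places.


Spectral peak ratio:
Peak A = 3770.2 counts
Peak B = 1004.2 counts
Ratio = 3770.2 / 1004.2 = 3.7544

3.7544


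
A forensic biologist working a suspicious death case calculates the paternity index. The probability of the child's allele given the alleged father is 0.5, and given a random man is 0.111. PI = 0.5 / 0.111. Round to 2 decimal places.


Paternity Index calculation:
PI = P(allele|father) / P(allele|random)
PI = 0.5 / 0.111
PI = 4.50

4.50


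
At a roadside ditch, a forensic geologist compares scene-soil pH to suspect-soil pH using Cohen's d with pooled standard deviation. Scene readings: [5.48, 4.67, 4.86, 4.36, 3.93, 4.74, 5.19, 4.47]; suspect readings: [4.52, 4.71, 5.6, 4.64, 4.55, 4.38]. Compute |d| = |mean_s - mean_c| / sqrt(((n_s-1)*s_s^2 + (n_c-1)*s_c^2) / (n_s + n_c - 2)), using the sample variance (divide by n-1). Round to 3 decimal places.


Pooled-variance Cohen's d for soil pH comparison:
Scene mean = 37.7 / 8 = 4.7125
Suspect mean = 28.4 / 6 = 4.733333
Scene sample variance s_s^2 = 0.233821
Suspect sample variance s_c^2 = 0.192867
Pooled variance = ((n_s-1)*s_s^2 + (n_c-1)*s_c^2) / (n_s + n_c - 2) = 0.216757
Pooled SD = sqrt(0.216757) = 0.465572
Mean difference = -0.020833
|d| = |-0.020833| / 0.465572 = 0.045

0.045


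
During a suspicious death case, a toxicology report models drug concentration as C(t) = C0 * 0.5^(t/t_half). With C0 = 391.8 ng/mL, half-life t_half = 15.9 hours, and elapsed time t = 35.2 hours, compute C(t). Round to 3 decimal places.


Drug concentration decay:
Number of half-lives = t / t_half = 35.2 / 15.9 = 2.213836
Decay factor = 0.5^2.213836 = 0.21556039
C(t) = 391.8 * 0.21556039 = 84.457 ng/mL

84.457


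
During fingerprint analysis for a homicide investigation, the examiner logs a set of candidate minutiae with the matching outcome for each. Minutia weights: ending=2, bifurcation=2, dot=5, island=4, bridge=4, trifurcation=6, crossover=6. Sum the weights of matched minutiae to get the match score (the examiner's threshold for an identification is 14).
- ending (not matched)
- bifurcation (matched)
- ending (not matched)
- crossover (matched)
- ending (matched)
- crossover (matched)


Weighted minutiae match score:
  ending: not matched, +0
  bifurcation: matched, +2 (running total 2)
  ending: not matched, +0
  crossover: matched, +6 (running total 8)
  ending: matched, +2 (running total 10)
  crossover: matched, +6 (running total 16)
Total score = 16
Threshold = 14; verdict = identification

16


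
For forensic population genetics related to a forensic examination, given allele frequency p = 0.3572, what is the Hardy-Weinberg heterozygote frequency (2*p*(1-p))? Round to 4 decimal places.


Hardy-Weinberg heterozygote frequency:
q = 1 - p = 1 - 0.3572 = 0.6428
2pq = 2 * 0.3572 * 0.6428 = 0.4592

0.4592


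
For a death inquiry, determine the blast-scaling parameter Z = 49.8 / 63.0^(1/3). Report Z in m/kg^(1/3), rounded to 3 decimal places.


Scaled distance calculation:
W^(1/3) = 63.0^(1/3) = 3.979057
Z = R / W^(1/3) = 49.8 / 3.979057
Z = 12.516 m/kg^(1/3)

12.516


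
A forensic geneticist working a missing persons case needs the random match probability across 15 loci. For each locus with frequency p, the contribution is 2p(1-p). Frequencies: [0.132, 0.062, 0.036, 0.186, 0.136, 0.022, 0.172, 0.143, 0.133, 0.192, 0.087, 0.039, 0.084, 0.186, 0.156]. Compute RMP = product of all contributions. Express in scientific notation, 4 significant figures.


Computing RMP for 15 loci:
Locus 1: 2 * 0.132 * 0.868 = 0.229152
Locus 2: 2 * 0.062 * 0.938 = 0.116312
Locus 3: 2 * 0.036 * 0.964 = 0.069408
Locus 4: 2 * 0.186 * 0.814 = 0.302808
Locus 5: 2 * 0.136 * 0.864 = 0.235008
Locus 6: 2 * 0.022 * 0.978 = 0.043032
Locus 7: 2 * 0.172 * 0.828 = 0.284832
Locus 8: 2 * 0.143 * 0.857 = 0.245102
Locus 9: 2 * 0.133 * 0.867 = 0.230622
Locus 10: 2 * 0.192 * 0.808 = 0.310272
Locus 11: 2 * 0.087 * 0.913 = 0.158862
Locus 12: 2 * 0.039 * 0.961 = 0.074958
Locus 13: 2 * 0.084 * 0.916 = 0.153888
Locus 14: 2 * 0.186 * 0.814 = 0.302808
Locus 15: 2 * 0.156 * 0.844 = 0.263328
RMP = 4.135e-12

4.135e-12


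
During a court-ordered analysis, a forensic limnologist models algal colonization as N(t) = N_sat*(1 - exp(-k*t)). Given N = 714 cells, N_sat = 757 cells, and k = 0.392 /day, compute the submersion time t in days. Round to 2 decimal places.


PMSI from diatom colonization curve:
N / N_sat = 714 / 757 = 0.943197
1 - N/N_sat = 0.056803
ln(1 - N/N_sat) = -2.868166
t = -ln(1 - N/N_sat) / k = -(-2.868166) / 0.392 = 7.32 days

7.32


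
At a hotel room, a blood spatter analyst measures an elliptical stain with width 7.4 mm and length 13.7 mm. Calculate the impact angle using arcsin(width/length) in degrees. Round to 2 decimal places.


Blood spatter impact angle calculation:
width / length = 7.4 / 13.7 = 0.540146
angle = arcsin(0.540146)
angle = 32.69 degrees

32.69


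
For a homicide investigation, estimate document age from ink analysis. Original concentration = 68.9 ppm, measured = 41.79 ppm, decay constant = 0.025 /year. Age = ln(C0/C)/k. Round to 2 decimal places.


Document age estimation:
C0/C = 68.9 / 41.79 = 1.64872
ln(C0/C) = 0.499999
t = 0.499999 / 0.025 = 20.00 years

20.00


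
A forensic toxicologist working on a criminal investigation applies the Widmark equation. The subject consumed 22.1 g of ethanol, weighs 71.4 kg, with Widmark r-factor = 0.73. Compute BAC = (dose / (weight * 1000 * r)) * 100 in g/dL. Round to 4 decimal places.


Applying the Widmark formula:
BAC = (dose_g / (body_wt * 1000 * r)) * 100
Denominator = 71.4 * 1000 * 0.73 = 52122
BAC = (22.1 / 52122) * 100
BAC = 0.0424 g/dL

0.0424


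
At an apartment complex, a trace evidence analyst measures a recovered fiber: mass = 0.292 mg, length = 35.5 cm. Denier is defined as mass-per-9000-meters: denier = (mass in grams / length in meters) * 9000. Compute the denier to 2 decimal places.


Denier calculation:
Mass in grams = 0.292 mg / 1000 = 0.000292 g
Length in meters = 35.5 cm / 100 = 0.355 m
Linear density = mass / length = 0.000292 / 0.355 = 0.00082254 g/m
Denier = (g/m) * 9000 = 0.00082254 * 9000 = 7.40

7.40


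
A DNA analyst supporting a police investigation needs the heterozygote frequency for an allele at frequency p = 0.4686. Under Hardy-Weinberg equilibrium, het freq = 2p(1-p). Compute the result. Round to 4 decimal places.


Hardy-Weinberg heterozygote frequency:
q = 1 - p = 1 - 0.4686 = 0.5314
2pq = 2 * 0.4686 * 0.5314 = 0.4980

0.4980


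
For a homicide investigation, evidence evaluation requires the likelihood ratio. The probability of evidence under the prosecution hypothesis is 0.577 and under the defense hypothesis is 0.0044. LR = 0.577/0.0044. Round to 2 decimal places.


Likelihood ratio calculation:
LR = P(E|Hp) / P(E|Hd)
LR = 0.577 / 0.0044
LR = 131.14

131.14


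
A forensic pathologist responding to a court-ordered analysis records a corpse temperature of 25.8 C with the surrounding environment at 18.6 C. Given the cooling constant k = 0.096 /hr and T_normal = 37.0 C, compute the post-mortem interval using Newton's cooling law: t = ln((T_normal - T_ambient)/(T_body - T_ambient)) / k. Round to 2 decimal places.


Using Newton's law of cooling:
t = ln((T_normal - T_ambient) / (T_body - T_ambient)) / k
T_normal - T_ambient = 18.4
T_body - T_ambient = 7.2
Ratio = 2.555556
ln(ratio) = 0.93827
t = 0.93827 / 0.096 = 9.77 hours

9.77


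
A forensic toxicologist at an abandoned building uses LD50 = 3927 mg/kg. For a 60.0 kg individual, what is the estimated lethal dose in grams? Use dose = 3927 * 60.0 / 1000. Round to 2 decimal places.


Lethal dose calculation:
Lethal dose = LD50 * body_weight / 1000
= 3927 * 60.0 / 1000
= 235620 / 1000
= 235.62 g

235.62


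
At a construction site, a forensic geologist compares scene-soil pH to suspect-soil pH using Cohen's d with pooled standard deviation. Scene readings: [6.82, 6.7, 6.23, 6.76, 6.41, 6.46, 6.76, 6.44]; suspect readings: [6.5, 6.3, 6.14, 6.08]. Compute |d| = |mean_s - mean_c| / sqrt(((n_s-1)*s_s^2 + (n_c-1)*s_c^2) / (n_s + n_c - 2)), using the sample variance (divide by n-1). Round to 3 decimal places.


Pooled-variance Cohen's d for soil pH comparison:
Scene mean = 52.58 / 8 = 6.5725
Suspect mean = 25.02 / 4 = 6.255
Scene sample variance s_s^2 = 0.045964
Suspect sample variance s_c^2 = 0.0353
Pooled variance = ((n_s-1)*s_s^2 + (n_c-1)*s_c^2) / (n_s + n_c - 2) = 0.042765
Pooled SD = sqrt(0.042765) = 0.206797
Mean difference = 0.3175
|d| = |0.3175| / 0.206797 = 1.535

1.535


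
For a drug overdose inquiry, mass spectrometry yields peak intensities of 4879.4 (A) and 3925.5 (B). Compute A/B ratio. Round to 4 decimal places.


Spectral peak ratio:
Peak A = 4879.4 counts
Peak B = 3925.5 counts
Ratio = 4879.4 / 3925.5 = 1.2430

1.2430


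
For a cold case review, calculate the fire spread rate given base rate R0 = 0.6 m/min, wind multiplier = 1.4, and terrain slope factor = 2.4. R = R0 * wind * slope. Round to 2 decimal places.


Fire spread rate calculation:
R = R0 * wind_factor * slope_factor
= 0.6 * 1.4 * 2.4
= 0.84 * 2.4
= 2.02 m/min

2.02


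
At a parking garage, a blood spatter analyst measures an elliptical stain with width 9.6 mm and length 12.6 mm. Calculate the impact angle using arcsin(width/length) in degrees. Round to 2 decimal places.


Blood spatter impact angle calculation:
width / length = 9.6 / 12.6 = 0.761905
angle = arcsin(0.761905)
angle = 49.63 degrees

49.63


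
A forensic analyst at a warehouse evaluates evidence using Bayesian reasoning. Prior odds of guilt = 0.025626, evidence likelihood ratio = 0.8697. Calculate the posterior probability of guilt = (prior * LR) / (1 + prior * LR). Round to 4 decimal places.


Bayesian evidence evaluation:
Posterior odds = prior_odds * LR = 0.025626 * 0.8697 = 0.02228693
Posterior probability = posterior_odds / (1 + posterior_odds)
= 0.02228693 / (1 + 0.02228693)
= 0.02228693 / 1.02228693
= 0.0218

0.0218


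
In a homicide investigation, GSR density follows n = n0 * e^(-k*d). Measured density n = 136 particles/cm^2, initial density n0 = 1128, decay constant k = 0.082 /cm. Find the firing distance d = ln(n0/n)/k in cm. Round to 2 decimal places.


GSR distance calculation:
n0/n = 1128 / 136 = 8.294118
ln(n0/n) = 2.115547
d = 2.115547 / 0.082 = 25.80 cm

25.80


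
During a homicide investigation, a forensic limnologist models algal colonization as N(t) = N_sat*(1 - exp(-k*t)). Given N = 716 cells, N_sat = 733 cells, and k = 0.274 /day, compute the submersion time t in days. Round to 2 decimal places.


PMSI from diatom colonization curve:
N / N_sat = 716 / 733 = 0.976808
1 - N/N_sat = 0.023192
ln(1 - N/N_sat) = -3.763948
t = -ln(1 - N/N_sat) / k = -(-3.763948) / 0.274 = 13.74 days

13.74


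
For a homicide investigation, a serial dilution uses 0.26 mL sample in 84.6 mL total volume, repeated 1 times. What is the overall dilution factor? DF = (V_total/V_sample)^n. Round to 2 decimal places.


Dilution factor calculation:
Single dilution = V_total / V_sample = 84.6 / 0.26 ≈ 325.384615
Number of dilutions = 1
Total DF = (84.6 / 0.26)^1 (full precision, rounded at the end) = 325.38

325.38


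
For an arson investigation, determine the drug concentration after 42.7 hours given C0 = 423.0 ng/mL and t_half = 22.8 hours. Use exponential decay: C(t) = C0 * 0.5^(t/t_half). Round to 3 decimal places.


Drug concentration decay:
Number of half-lives = t / t_half = 42.7 / 22.8 = 1.872807
Decay factor = 0.5^1.872807 = 0.27304166
C(t) = 423.0 * 0.27304166 = 115.497 ng/mL

115.497


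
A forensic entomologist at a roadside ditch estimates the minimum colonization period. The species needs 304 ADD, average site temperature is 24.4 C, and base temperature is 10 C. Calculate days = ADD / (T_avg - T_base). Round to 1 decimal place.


Insect development time:
Effective temperature = avg_temp - T_base = 24.4 - 10 = 14.4 C
Days = ADD / effective_temp = 304 / 14.4 = 21.1 days

21.1


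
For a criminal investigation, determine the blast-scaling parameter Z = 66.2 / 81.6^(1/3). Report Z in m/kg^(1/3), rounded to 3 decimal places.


Scaled distance calculation:
W^(1/3) = 81.6^(1/3) = 4.337406
Z = R / W^(1/3) = 66.2 / 4.337406
Z = 15.263 m/kg^(1/3)

15.263


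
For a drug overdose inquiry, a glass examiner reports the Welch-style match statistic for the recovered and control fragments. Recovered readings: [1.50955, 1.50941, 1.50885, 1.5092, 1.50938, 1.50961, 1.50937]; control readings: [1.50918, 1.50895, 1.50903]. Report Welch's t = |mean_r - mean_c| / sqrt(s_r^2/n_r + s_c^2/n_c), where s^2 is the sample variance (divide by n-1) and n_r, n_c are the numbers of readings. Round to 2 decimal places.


Welch's t-criterion for glass RI comparison:
Recovered mean = sum / n_r = 10.56537 / 7 = 1.5093386
Control mean = sum / n_c = 4.52716 / 3 = 1.5090533
Recovered sample variance s_r^2 = 6.40143e-08
Control sample variance s_c^2 = 1.36333e-08
Welch SE (unpooled) = sqrt(s_r^2/n_r + s_c^2/n_c) = sqrt(9.1449e-09 + 4.54444e-09) = sqrt(1.36893e-08) = 0.000117001
|mean_r - mean_c| = 0.000285238
t = 0.000285238 / 0.000117001 = 2.44

2.44
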